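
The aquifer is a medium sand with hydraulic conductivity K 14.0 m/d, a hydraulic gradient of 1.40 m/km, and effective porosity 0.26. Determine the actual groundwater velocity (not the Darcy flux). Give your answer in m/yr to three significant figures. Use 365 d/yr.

27.5 m/yr

Darcy flux q = K·i = 14.0 × 0.0014 = 0.01960 m/d
Seepage velocity v = q / n = 0.01960 / 0.26 = 0.07538 m/d
   = 0.07538 × 365 = 27.5 m/yr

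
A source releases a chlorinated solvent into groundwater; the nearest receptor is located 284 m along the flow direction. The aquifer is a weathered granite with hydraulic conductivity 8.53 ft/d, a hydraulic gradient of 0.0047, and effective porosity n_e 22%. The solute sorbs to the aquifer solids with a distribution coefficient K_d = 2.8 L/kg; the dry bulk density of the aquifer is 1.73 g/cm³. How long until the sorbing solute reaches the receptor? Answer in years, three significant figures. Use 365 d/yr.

K = 8.53 ft/d × 0.3048 = 2.600 m/d
Darcy flux q = K·i = 2.600 × 0.0047 = 0.01222 m/d
v_s = q/n_e = 0.01222/0.22 = 0.05554 m/d
Retardation R = 1 + ρ_b·K_d/n = 1 + 1.73×2.8/0.22 = 23.02
Contaminant velocity v_c = v/R = 0.05554/23.02 = 0.002413 m/d
t = L/v_c = 284/0.002413 = 117700 d
   = 117700/365 = 322 yr

322 years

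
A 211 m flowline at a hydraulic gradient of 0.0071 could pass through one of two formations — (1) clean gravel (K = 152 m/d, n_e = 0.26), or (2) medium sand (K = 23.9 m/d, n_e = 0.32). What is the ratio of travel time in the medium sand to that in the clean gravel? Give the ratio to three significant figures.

7.83

Unit 1 (clean gravel): v = 152×0.0071/0.26 = 4.151 m/d, t = 211/4.151 = 50.83 d
Unit 2 (medium sand): v = 23.9×0.0071/0.32 = 0.5303 m/d, t = 211/0.5303 = 397.9 d
t(medium sand) / t(clean gravel) = 397.9/50.83 = 7.83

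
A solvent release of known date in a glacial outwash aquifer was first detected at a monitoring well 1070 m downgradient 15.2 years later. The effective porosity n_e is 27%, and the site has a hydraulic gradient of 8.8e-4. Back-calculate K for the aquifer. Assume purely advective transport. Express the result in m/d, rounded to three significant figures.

t = 15.2 years = 5548 d
v = L / t = 1070 / 5548 = 0.1929 m/d
K = v · n / i = 0.1929 × 0.27 / 8.8e-4 = 59.2 m/d

59.2 m/d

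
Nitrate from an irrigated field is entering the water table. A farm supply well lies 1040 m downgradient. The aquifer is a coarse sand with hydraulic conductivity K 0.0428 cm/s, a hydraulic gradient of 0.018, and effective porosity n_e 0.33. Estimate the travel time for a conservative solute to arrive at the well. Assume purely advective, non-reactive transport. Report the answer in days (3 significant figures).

K = 0.0428 cm/s × 864 = 36.98 m/d
Darcy flux q = K·i = 36.98 × 0.018 = 0.6656 m/d
Seepage velocity v = q / n = 0.6656 / 0.33 = 2.017 m/d
t = L / v = 1040 / 2.017 = 515.6 d

516 days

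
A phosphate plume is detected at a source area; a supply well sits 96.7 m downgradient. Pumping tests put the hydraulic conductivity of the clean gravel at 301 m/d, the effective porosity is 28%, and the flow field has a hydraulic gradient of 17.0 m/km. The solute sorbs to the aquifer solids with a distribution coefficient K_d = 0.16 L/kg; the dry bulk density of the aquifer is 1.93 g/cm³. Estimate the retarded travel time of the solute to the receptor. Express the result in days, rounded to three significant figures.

q = Ki = 301 × 0.017 = 5.117 m/d
Seepage velocity v = q / n = 5.117 / 0.28 = 18.28 m/d
Retardation R = 1 + ρ_b·K_d/n = 1 + 1.93×0.16/0.28 = 2.103
Contaminant velocity v_c = v/R = 18.28/2.103 = 8.691 m/d
t = L/v_c = 96.7/8.691 = 11.13 d

11.1 days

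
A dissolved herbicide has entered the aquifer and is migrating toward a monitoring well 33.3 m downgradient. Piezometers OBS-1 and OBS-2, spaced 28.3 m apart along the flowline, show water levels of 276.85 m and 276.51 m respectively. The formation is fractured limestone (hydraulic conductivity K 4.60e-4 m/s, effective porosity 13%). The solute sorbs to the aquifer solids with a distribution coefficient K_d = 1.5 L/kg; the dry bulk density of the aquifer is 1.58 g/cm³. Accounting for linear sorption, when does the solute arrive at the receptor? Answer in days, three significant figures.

174 days

Hydraulic gradient i = (276.85 − 276.51) / 28.3 = 0.34 / 28.3 = 0.01201
K = 4.60e-4 m/s × 86400 s/d = 39.74 m/d
q = Ki = 39.74 × 0.01201 = 0.4775 m/d
Average linear velocity = 0.4775 / 0.13 = 3.673 m/d
Retardation R = 1 + ρ_b·K_d/n = 1 + 1.58×1.5/0.13 = 19.23
Contaminant velocity v_c = v/R = 3.673/19.23 = 0.1910 m/d
t = L/v_c = 33.3/0.1910 = 174.3 d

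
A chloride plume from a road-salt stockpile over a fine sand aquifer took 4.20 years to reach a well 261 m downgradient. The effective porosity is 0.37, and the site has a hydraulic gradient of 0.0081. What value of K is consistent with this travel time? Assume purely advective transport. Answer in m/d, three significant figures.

7.78 m/d

t = 4.20 years = 1533 d
v = L / t = 261 / 1533 = 0.1703 m/d
K = v · n / i = 0.1703 × 0.37 / 0.0081 = 7.78 m/d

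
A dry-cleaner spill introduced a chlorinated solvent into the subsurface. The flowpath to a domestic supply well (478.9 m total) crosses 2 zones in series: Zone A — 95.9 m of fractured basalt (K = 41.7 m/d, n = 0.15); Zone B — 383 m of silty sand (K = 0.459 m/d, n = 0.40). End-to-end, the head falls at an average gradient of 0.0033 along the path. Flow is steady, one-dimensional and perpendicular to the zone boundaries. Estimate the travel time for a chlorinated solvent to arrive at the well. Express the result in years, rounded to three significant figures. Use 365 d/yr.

243 years

Steady 1-D flow in series ⇒ the Darcy flux q is identical in every zone and the zone head losses add (resistances L/K in series).
Σ(L/K) = 95.9/41.7 + 383/0.459 = 2.300 + 834.4 = 836.7 d
K_eq = L_total / Σ(L/K) = 478.9 / 836.7 = 0.5724 m/d
q = K_eq · i = 0.5724 × 0.0033 = 0.001889 m/d (same in every zone)
Zone A: v = q/n = 0.001889/0.15 = 0.01259 m/d → t_A = 95.9/0.01259 = 7616 d
Zone B: v = q/n = 0.001889/0.40 = 0.004722 m/d → t_B = 383/0.004722 = 81110 d
Total t = 7616 + 81110 = 88730 d
   = 88730 / 365 = 243 yr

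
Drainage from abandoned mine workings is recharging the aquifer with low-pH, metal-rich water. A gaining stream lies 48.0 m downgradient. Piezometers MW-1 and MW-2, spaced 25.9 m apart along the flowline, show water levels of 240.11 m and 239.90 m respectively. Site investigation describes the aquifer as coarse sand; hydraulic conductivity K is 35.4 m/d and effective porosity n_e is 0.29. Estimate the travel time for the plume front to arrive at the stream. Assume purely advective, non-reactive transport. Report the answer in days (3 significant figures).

Hydraulic gradient i = (240.11 − 239.90) / 25.9 = 0.21 / 25.9 = 0.008108
q = Ki = 35.4 × 0.008108 = 0.2870 m/d
Seepage velocity v = q / n = 0.2870 / 0.29 = 0.9897 m/d
t = L / v = 48.0 / 0.9897 = 48.50 d

48.5 days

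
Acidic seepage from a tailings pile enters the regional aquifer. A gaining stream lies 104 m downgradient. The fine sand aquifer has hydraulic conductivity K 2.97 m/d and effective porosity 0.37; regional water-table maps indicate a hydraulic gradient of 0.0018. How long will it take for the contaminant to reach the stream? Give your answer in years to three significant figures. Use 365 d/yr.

19.7 years

Darcy flux q = K·i = 2.97 × 0.0018 = 0.005346 m/d
v = Ki/n = 2.97·0.0018/0.37 = 0.01445 m/d
t = L / v = 104 / 0.01445 = 7198 d
   = 7198 / 365 = 19.7 yr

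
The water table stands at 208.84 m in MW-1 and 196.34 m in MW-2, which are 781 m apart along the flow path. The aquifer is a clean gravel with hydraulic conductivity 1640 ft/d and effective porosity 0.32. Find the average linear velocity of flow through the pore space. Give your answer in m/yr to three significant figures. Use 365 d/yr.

9130 m/yr

Hydraulic gradient i = (208.84 − 196.34) / 781 = 12.50 / 781 = 0.01601
K = 1640 ft/d × 0.3048 = 499.9 m/d
Darcy flux q = K·i = 499.9 × 0.01601 = 8.001 m/d
Average linear velocity = 8.001 / 0.32 = 25.00 m/d
   = 25.00 × 365 = 9130 m/yr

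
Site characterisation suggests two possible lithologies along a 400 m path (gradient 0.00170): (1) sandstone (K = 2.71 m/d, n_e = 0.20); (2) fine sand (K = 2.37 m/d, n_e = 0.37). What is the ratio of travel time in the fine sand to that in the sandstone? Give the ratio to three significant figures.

2.12

Unit 1 (sandstone): v = 2.71×0.0017/0.20 = 0.02304 m/d, t = 400/0.02304 = 17360 d
Unit 2 (fine sand): v = 2.37×0.0017/0.37 = 0.01089 m/d, t = 400/0.01089 = 36730 d
t(fine sand) / t(sandstone) = 36730/17360 = 2.12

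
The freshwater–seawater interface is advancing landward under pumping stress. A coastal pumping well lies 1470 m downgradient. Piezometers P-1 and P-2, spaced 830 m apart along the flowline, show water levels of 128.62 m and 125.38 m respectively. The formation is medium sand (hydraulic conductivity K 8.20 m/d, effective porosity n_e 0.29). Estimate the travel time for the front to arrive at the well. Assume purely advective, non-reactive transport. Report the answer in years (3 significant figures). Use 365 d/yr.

36.5 years

Hydraulic gradient i = (128.62 − 125.38) / 830 = 3.24 / 830 = 0.003904
Darcy flux q = K·i = 8.20 × 0.003904 = 0.03201 m/d
Seepage velocity v = q / n = 0.03201 / 0.29 = 0.1104 m/d
t = L / v = 1470 / 0.1104 = 13320 d
   = 13320 / 365 = 36.5 yr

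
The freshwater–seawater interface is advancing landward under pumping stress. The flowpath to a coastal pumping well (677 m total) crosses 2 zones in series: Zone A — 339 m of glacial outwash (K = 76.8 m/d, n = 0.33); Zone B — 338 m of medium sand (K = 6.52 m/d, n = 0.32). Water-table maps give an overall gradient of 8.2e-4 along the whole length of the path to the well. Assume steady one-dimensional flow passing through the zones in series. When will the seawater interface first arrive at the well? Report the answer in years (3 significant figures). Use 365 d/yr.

For zones in series the flux q is common to all zones; the equivalent conductivity is the harmonic (thickness-weighted) mean, K_eq = L_total / Σ(L_j/K_j).
Σ(L/K) = 339/76.8 + 338/6.52 = 4.414 + 51.84 = 56.25 d
K_eq = L_total / Σ(L/K) = 677 / 56.25 = 12.03 m/d
q = K_eq · i = 12.03 × 8.2e-4 = 0.009868 m/d (same in every zone)
Zone A: v = q/n = 0.009868/0.33 = 0.02990 m/d → t_A = 339/0.02990 = 11340 d
Zone B: v = q/n = 0.009868/0.32 = 0.03084 m/d → t_B = 338/0.03084 = 10960 d
Total t = 11340 + 10960 = 22300 d
   = 22300 / 365 = 61.1 yr

61.1 years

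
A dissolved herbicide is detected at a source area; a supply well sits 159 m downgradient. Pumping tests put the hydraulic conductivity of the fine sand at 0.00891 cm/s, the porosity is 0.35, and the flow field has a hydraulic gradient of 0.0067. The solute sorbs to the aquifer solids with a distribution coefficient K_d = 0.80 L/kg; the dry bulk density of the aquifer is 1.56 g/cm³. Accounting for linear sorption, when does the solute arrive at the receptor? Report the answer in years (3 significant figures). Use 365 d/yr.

K = 0.00891 cm/s × 864 = 7.698 m/d
Specific discharge q = 7.698 × 0.0067 = 0.05158 m/d
v = Ki/n = 7.698·0.0067/0.35 = 0.1474 m/d
Retardation R = 1 + ρ_b·K_d/n = 1 + 1.56×0.80/0.35 = 4.566
Contaminant velocity v_c = v/R = 0.1474/4.566 = 0.03228 m/d
t = L/v_c = 159/0.03228 = 4926 d
   = 4926/365 = 13.5 yr

13.5 years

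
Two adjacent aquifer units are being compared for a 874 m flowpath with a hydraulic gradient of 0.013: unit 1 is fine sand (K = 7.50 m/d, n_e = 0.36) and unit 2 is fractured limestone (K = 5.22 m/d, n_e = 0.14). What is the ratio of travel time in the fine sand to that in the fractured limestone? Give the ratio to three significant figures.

1.79

Unit 1 (fine sand): v = 7.50×0.013/0.36 = 0.2708 m/d, t = 874/0.2708 = 3227 d
Unit 2 (fractured limestone): v = 5.22×0.013/0.14 = 0.4847 m/d, t = 874/0.4847 = 1803 d
t(fine sand) / t(fractured limestone) = 3227/1803 = 1.79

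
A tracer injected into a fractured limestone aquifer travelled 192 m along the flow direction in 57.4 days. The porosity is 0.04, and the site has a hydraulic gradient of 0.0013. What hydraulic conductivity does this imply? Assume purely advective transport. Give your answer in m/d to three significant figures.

103 m/d

v = L / t = 192 / 57.4 = 3.345 m/d
K = v · n / i = 3.345 × 0.04 / 0.0013 = 103 m/d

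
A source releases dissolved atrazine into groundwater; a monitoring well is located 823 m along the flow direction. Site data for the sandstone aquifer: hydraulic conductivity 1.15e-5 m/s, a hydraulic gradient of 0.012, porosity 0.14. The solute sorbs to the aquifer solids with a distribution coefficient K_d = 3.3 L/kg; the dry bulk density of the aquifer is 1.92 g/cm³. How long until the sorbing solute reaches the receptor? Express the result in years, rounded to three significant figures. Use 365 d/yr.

1220 years

K = 1.15e-5 m/s × 86400 s/d = 0.9936 m/d
Specific discharge q = 0.9936 × 0.012 = 0.01192 m/d
Average linear velocity = 0.01192 / 0.14 = 0.08517 m/d
Retardation R = 1 + ρ_b·K_d/n = 1 + 1.92×3.3/0.14 = 46.26
Contaminant velocity v_c = v/R = 0.08517/46.26 = 0.001841 m/d
t = L/v_c = 823/0.001841 = 447000 d
   = 447000/365 = 1220 yr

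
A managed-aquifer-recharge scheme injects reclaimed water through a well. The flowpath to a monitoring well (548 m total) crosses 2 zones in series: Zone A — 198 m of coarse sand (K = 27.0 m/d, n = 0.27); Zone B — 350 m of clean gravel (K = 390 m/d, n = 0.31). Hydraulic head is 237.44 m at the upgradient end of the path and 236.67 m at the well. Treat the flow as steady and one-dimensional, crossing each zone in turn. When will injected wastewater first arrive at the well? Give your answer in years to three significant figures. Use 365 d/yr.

Total head drop ΔH = 237.44 − 236.67 = 0.77 m
Steady 1-D flow in series ⇒ the Darcy flux q is identical in every zone and the zone head losses add (resistances L/K in series).
Σ(L/K) = 198/27.0 + 350/390 = 7.333 + 0.8974 = 8.231 d
q = ΔH / Σ(L/K) = 0.77 / 8.231 = 0.09355 m/d (same in every zone)
Zone A: v = q/n = 0.09355/0.27 = 0.3465 m/d → t_A = 198/0.3465 = 571.5 d
Zone B: v = q/n = 0.09355/0.31 = 0.3018 m/d → t_B = 350/0.3018 = 1160 d
Total t = 571.5 + 1160 = 1731 d
   = 1731 / 365 = 4.74 yr

4.74 years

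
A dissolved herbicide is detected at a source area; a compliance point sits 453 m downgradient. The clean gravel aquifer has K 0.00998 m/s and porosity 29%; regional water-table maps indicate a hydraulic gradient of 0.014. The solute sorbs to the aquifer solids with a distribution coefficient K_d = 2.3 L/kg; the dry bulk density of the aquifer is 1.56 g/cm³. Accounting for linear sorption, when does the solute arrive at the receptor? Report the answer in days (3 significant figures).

K = 0.00998 m/s × 86400 s/d = 862.3 m/d
Darcy flux q = K·i = 862.3 × 0.014 = 12.07 m/d
v_s = q/n_e = 12.07/0.29 = 41.63 m/d
Retardation R = 1 + ρ_b·K_d/n = 1 + 1.56×2.3/0.29 = 13.37
Contaminant velocity v_c = v/R = 41.63/13.37 = 3.113 m/d
t = L/v_c = 453/3.113 = 145.5 d

146 days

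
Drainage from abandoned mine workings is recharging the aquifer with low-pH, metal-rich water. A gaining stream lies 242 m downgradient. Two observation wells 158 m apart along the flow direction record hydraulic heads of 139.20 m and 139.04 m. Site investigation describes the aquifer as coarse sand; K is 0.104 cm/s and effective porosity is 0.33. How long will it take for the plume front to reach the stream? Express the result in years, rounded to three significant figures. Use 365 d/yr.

2.40 years

Hydraulic gradient i = (139.20 − 139.04) / 158 = 0.16 / 158 = 0.001013
K = 0.104 cm/s × 864 = 89.86 m/d
Darcy flux q = K·i = 89.86 × 0.001013 = 0.09099 m/d
Average linear velocity = 0.09099 / 0.33 = 0.2757 m/d
t = L / v = 242 / 0.2757 = 877.6 d
   = 877.6 / 365 = 2.40 yr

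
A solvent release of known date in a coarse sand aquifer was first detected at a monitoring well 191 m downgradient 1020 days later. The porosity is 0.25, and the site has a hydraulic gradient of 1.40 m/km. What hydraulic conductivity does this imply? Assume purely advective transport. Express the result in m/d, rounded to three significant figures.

33.4 m/d

v = L / t = 191 / 1020 = 0.1873 m/d
K = v · n / i = 0.1873 × 0.25 / 0.0014 = 33.4 m/d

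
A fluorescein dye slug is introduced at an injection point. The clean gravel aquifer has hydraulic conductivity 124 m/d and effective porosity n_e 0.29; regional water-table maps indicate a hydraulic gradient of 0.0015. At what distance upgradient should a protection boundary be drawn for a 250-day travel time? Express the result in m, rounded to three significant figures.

160 m

Specific discharge q = 124 × 0.0015 = 0.1860 m/d
Average linear velocity = 0.1860 / 0.29 = 0.6414 m/d
L = v × T = 0.6414 × 250 = 160.3 m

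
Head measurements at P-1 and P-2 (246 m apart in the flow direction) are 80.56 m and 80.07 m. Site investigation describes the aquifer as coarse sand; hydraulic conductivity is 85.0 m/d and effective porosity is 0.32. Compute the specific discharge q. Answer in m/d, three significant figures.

Hydraulic gradient i = (80.56 − 80.07) / 246 = 0.49 / 246 = 0.001992
q = Ki = 85.0 × 0.001992 = 0.1693 m/d

0.169 m/d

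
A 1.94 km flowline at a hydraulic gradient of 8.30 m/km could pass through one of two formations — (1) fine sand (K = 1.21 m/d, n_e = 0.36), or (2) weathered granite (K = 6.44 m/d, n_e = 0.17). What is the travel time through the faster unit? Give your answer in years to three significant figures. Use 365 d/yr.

16.9 years

Unit 1 (fine sand): v = 1.21×0.0083/0.36 = 0.02790 m/d, t = 1940/0.02790 = 69540 d
Unit 2 (weathered granite): v = 6.44×0.0083/0.17 = 0.3144 m/d, t = 1940/0.3144 = 6170 d
Faster: 6170 d / 365 = 16.9 yr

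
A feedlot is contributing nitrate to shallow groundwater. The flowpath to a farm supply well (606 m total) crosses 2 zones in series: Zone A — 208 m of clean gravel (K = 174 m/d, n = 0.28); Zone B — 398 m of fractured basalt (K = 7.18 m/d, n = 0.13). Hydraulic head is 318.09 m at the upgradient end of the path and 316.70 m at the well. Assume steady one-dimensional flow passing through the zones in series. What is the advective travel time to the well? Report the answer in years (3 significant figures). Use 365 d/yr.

12.3 years

Total head drop ΔH = 318.09 − 316.70 = 1.39 m
Steady 1-D flow in series ⇒ the Darcy flux q is identical in every zone and the zone head losses add (resistances L/K in series).
Σ(L/K) = 208/174 + 398/7.18 = 1.195 + 55.43 = 56.63 d
q = ΔH / Σ(L/K) = 1.39 / 56.63 = 0.02455 m/d (same in every zone)
Zone A: v = q/n = 0.02455/0.28 = 0.08767 m/d → t_A = 208/0.08767 = 2373 d
Zone B: v = q/n = 0.02455/0.13 = 0.1888 m/d → t_B = 398/0.1888 = 2108 d
Total t = 2373 + 2108 = 4480 d
   = 4480 / 365 = 12.3 yr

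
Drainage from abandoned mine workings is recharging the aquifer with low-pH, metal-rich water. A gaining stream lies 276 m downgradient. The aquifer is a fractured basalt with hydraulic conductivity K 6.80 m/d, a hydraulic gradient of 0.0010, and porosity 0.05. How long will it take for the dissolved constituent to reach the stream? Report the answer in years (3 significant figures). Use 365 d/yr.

5.56 years

Darcy flux q = K·i = 6.80 × 0.0010 = 0.006800 m/d
Seepage velocity v = q / n = 0.006800 / 0.05 = 0.1360 m/d
t = L / v = 276 / 0.1360 = 2029 d
   = 2029 / 365 = 5.56 yr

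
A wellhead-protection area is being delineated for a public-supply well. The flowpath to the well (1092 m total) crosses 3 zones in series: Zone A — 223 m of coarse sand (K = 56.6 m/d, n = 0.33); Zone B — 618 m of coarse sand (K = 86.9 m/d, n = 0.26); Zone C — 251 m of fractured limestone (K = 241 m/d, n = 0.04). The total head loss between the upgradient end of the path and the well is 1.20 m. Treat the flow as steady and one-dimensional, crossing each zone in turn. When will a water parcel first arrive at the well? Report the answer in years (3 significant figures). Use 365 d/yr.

Continuity: the same q passes through each zone, so ΔH = q·Σ(L_j/K_j) — the zones act as resistances in series.
Σ(L/K) = 223/56.6 + 618/86.9 + 251/241 = 3.940 + 7.112 + 1.041 = 12.09 d
q = ΔH / Σ(L/K) = 1.20 / 12.09 = 0.09923 m/d (same in every zone)
Zone A: v = q/n = 0.09923/0.33 = 0.3007 m/d → t_A = 223/0.3007 = 741.6 d
Zone B: v = q/n = 0.09923/0.26 = 0.3817 m/d → t_B = 618/0.3817 = 1619 d
Zone C: v = q/n = 0.09923/0.04 = 2.481 m/d → t_C = 251/2.481 = 101.2 d
Total t = 741.6 + 1619 + 101.2 = 2462 d
   = 2462 / 365 = 6.75 yr

6.75 years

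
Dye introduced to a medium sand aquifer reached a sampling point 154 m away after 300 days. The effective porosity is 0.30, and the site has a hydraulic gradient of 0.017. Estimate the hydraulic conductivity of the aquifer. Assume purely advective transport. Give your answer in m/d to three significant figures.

9.06 m/d

v = L / t = 154 / 300 = 0.5133 m/d
K = v · n / i = 0.5133 × 0.30 / 0.017 = 9.06 m/d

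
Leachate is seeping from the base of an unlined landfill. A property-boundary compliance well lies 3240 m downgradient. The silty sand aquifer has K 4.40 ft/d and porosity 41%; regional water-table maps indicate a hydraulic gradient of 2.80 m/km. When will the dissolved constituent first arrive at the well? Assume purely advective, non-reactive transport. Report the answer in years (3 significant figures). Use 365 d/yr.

969 years

K = 4.40 ft/d × 0.3048 = 1.341 m/d
q = Ki = 1.341 × 0.0028 = 0.003755 m/d
v = Ki/n = 1.341·0.0028/0.41 = 0.009159 m/d
t = L / v = 3240 / 0.009159 = 353800 d
   = 353800 / 365 = 969 yr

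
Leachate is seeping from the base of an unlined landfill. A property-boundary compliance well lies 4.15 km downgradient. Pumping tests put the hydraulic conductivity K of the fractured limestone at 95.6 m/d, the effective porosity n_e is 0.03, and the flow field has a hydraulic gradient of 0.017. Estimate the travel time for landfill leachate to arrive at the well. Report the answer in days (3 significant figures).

Darcy flux q = K·i = 95.6 × 0.017 = 1.625 m/d
v_s = q/n_e = 1.625/0.03 = 54.17 m/d
L = 4.15 km = 4150 m
t = L / v = 4150 / 54.17 = 76.61 d

76.6 days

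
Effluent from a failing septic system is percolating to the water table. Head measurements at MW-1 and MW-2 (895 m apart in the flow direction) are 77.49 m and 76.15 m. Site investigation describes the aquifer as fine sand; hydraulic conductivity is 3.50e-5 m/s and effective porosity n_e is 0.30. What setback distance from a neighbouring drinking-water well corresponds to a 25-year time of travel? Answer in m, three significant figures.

Hydraulic gradient i = (77.49 − 76.15) / 895 = 1.34 / 895 = 0.001497
K = 3.50e-5 m/s × 86400 s/d = 3.024 m/d
q = Ki = 3.024 × 0.001497 = 0.004528 m/d
Seepage velocity v = q / n = 0.004528 / 0.30 = 0.01509 m/d
T = 25 yr × 365 = 9125 d
L = v × T = 0.01509 × 9125 = 137.7 m

138 m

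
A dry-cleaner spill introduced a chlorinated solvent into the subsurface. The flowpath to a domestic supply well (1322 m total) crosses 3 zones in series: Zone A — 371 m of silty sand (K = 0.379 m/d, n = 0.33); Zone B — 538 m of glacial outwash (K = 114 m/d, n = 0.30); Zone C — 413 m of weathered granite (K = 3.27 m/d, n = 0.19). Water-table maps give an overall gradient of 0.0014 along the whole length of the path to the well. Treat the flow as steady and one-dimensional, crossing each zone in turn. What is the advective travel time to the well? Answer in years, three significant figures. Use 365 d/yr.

595 years

Steady 1-D flow in series ⇒ the Darcy flux q is identical in every zone and the zone head losses add (resistances L/K in series).
Σ(L/K) = 371/0.379 + 538/114 + 413/3.27 = 978.9 + 4.719 + 126.3 = 1110 d
K_eq = L_total / Σ(L/K) = 1322 / 1110 = 1.191 m/d
q = K_eq · i = 1.191 × 0.0014 = 0.001668 m/d (same in every zone)
Zone A: v = q/n = 0.001668/0.33 = 0.005053 m/d → t_A = 371/0.005053 = 73420 d
Zone B: v = q/n = 0.001668/0.30 = 0.005558 m/d → t_B = 538/0.005558 = 96790 d
Zone C: v = q/n = 0.001668/0.19 = 0.008776 m/d → t_C = 413/0.008776 = 47060 d
Total t = 73420 + 96790 + 47060 = 217300 d
   = 217300 / 365 = 595 yr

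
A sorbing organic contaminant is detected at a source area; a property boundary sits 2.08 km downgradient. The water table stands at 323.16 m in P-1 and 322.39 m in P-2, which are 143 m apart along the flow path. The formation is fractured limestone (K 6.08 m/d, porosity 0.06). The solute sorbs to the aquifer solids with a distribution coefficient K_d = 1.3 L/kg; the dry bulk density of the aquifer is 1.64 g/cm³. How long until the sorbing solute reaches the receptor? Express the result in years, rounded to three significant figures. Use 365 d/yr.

382 years

Hydraulic gradient i = (323.16 − 322.39) / 143 = 0.77 / 143 = 0.005385
Darcy flux q = K·i = 6.08 × 0.005385 = 0.03274 m/d
v = Ki/n = 6.08·0.005385/0.06 = 0.5456 m/d
Retardation R = 1 + ρ_b·K_d/n = 1 + 1.64×1.3/0.06 = 36.53
Contaminant velocity v_c = v/R = 0.5456/36.53 = 0.01494 m/d
L = 2.08 km = 2080 m
t = L/v_c = 2080/0.01494 = 139300 d
   = 139300/365 = 382 yr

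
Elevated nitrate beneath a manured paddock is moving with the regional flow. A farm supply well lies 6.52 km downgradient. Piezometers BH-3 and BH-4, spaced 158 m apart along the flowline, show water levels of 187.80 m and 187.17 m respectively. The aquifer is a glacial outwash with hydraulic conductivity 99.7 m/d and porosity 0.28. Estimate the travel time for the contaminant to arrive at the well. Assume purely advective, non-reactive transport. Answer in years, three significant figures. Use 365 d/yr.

Hydraulic gradient i = (187.80 − 187.17) / 158 = 0.63 / 158 = 0.003987
Darcy flux q = K·i = 99.7 × 0.003987 = 0.3975 m/d
v_s = q/n_e = 0.3975/0.28 = 1.420 m/d
L = 6.52 km = 6520 m
t = L / v = 6520 / 1.420 = 4592 d
   = 4592 / 365 = 12.6 yr

12.6 years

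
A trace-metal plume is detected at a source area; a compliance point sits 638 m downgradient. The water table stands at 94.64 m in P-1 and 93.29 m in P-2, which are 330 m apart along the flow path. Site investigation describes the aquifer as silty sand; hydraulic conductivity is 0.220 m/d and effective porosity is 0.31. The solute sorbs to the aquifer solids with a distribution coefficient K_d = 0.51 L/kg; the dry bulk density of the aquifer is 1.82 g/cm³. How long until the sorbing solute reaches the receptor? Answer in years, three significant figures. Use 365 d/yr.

2400 years

Hydraulic gradient i = (94.64 − 93.29) / 330 = 1.35 / 330 = 0.004091
q = Ki = 0.220 × 0.004091 = 9.000e-4 m/d
v = Ki/n = 0.220·0.004091/0.31 = 0.002903 m/d
Retardation R = 1 + ρ_b·K_d/n = 1 + 1.82×0.51/0.31 = 3.994
Contaminant velocity v_c = v/R = 0.002903/3.994 = 7.269e-4 m/d
t = L/v_c = 638/7.269e-4 = 877700 d
   = 877700/365 = 2400 yr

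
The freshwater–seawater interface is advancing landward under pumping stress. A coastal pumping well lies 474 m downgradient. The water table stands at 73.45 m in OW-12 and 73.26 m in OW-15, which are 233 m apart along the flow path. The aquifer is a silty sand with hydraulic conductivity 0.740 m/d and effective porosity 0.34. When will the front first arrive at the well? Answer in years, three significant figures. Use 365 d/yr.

Hydraulic gradient i = (73.45 − 73.26) / 233 = 0.19 / 233 = 8.155e-4
Specific discharge q = 0.740 × 8.155e-4 = 6.034e-4 m/d
Average linear velocity = 6.034e-4 / 0.34 = 0.001775 m/d
t = L / v = 474 / 0.001775 = 267100 d
   = 267100 / 365 = 732 yr

732 years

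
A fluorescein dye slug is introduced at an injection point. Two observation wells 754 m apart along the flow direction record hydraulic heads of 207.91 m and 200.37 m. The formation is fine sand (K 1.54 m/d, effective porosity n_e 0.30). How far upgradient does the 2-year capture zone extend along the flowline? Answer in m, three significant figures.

Hydraulic gradient i = (207.91 − 200.37) / 754 = 7.54 / 754 = 0.01000
q = Ki = 1.54 × 0.01000 = 0.01540 m/d
Average linear velocity = 0.01540 / 0.30 = 0.05133 m/d
T = 2 yr × 365 = 730 d
L = v × T = 0.05133 × 730 = 37.47 m

37.5 m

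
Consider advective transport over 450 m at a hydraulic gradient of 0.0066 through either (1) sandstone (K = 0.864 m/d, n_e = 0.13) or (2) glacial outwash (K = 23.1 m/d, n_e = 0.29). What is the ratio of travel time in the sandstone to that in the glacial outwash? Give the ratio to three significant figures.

12.0

Unit 1 (sandstone): v = 0.864×0.0066/0.13 = 0.04386 m/d, t = 450/0.04386 = 10260 d
Unit 2 (glacial outwash): v = 23.1×0.0066/0.29 = 0.5257 m/d, t = 450/0.5257 = 856.0 d
t(sandstone) / t(glacial outwash) = 10260/856.0 = 12.0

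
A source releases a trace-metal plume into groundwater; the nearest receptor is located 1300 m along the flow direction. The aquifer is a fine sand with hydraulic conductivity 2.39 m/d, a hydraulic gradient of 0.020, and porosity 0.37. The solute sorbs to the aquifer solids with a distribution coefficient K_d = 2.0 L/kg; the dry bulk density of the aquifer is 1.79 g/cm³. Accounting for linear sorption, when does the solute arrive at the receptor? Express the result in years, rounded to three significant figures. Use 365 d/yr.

q = Ki = 2.39 × 0.020 = 0.04780 m/d
v_s = q/n_e = 0.04780/0.37 = 0.1292 m/d
Retardation R = 1 + ρ_b·K_d/n = 1 + 1.79×2.0/0.37 = 10.68
Contaminant velocity v_c = v/R = 0.1292/10.68 = 0.01210 m/d
t = L/v_c = 1300/0.01210 = 107400 d
   = 107400/365 = 294 yr

294 years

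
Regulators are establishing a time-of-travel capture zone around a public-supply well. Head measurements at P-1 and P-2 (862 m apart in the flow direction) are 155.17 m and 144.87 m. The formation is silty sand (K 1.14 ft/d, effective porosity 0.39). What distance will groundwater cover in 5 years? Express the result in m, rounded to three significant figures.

Hydraulic gradient i = (155.17 − 144.87) / 862 = 10.30 / 862 = 0.01195
K = 1.14 ft/d × 0.3048 = 0.3475 m/d
q = Ki = 0.3475 × 0.01195 = 0.004152 m/d
Seepage velocity v = q / n = 0.004152 / 0.39 = 0.01065 m/d
T = 5 yr × 365 = 1825 d
L = v × T = 0.01065 × 1825 = 19.43 m

19.4 m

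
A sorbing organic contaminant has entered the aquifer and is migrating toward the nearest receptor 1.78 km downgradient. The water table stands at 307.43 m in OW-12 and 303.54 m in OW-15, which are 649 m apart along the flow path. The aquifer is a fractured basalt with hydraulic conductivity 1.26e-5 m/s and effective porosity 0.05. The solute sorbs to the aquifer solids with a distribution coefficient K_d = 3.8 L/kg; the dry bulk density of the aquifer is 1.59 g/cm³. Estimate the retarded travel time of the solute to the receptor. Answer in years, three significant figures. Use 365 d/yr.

Hydraulic gradient i = (307.43 − 303.54) / 649 = 3.89 / 649 = 0.005994
K = 1.26e-5 m/s × 86400 s/d = 1.089 m/d
Specific discharge q = 1.089 × 0.005994 = 0.006525 m/d
v_s = q/n_e = 0.006525/0.05 = 0.1305 m/d
Retardation R = 1 + ρ_b·K_d/n = 1 + 1.59×3.8/0.05 = 121.8
Contaminant velocity v_c = v/R = 0.1305/121.8 = 0.001071 m/d
L = 1.78 km = 1780 m
t = L/v_c = 1780/0.001071 = 1.662e6 d
   = 1.662e6/365 = 4550 yr

4550 years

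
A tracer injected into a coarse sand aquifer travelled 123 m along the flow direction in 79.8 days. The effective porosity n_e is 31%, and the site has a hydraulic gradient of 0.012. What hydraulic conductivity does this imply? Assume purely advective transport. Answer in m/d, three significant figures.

v = L / t = 123 / 79.8 = 1.541 m/d
K = v · n / i = 1.541 × 0.31 / 0.012 = 39.8 m/d

39.8 m/d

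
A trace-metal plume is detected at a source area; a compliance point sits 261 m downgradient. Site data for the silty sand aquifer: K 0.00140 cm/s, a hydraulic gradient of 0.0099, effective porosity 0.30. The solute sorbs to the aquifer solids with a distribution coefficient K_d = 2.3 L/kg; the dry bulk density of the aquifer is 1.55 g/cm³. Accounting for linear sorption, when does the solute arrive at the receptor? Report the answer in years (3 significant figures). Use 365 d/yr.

K = 0.00140 cm/s × 864 = 1.210 m/d
q = Ki = 1.210 × 0.0099 = 0.01198 m/d
v_s = q/n_e = 0.01198/0.30 = 0.03992 m/d
Retardation R = 1 + ρ_b·K_d/n = 1 + 1.55×2.3/0.30 = 12.88
Contaminant velocity v_c = v/R = 0.03992/12.88 = 0.003098 m/d
t = L/v_c = 261/0.003098 = 84240 d
   = 84240/365 = 231 yr

231 years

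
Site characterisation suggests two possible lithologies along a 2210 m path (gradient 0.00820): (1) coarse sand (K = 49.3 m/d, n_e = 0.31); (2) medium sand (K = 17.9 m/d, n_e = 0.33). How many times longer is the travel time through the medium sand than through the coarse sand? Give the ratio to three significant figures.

Unit 1 (coarse sand): v = 49.3×0.0082/0.31 = 1.304 m/d, t = 2210/1.304 = 1695 d
Unit 2 (medium sand): v = 17.9×0.0082/0.33 = 0.4448 m/d, t = 2210/0.4448 = 4969 d
t(medium sand) / t(coarse sand) = 4969/1695 = 2.93

2.93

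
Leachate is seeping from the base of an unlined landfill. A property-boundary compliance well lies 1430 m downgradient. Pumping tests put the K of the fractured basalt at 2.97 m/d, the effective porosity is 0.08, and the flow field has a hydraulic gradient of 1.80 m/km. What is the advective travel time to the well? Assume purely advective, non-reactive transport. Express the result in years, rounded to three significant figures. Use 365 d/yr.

Darcy flux q = K·i = 2.97 × 0.0018 = 0.005346 m/d
Seepage velocity v = q / n = 0.005346 / 0.08 = 0.06683 m/d
t = L / v = 1430 / 0.06683 = 21400 d
   = 21400 / 365 = 58.6 yr

58.6 years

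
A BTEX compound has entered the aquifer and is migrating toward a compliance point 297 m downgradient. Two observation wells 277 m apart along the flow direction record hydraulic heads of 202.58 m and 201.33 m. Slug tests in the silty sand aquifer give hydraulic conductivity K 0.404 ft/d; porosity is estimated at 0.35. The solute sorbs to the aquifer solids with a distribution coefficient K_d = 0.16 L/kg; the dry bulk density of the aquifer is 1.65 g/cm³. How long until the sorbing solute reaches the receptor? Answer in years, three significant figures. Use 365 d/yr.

Hydraulic gradient i = (202.58 − 201.33) / 277 = 1.25 / 277 = 0.004513
K = 0.404 ft/d × 0.3048 = 0.1231 m/d
q = Ki = 0.1231 × 0.004513 = 5.557e-4 m/d
Average linear velocity = 5.557e-4 / 0.35 = 0.001588 m/d
Retardation R = 1 + ρ_b·K_d/n = 1 + 1.65×0.16/0.35 = 1.754
Contaminant velocity v_c = v/R = 0.001588/1.754 = 9.050e-4 m/d
t = L/v_c = 297/9.050e-4 = 328200 d
   = 328200/365 = 899 yr

899 years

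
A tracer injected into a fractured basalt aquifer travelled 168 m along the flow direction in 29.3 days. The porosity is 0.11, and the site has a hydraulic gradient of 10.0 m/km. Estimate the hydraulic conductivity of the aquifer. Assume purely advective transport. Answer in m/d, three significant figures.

63.1 m/d

v = L / t = 168 / 29.3 = 5.734 m/d
K = v · n / i = 5.734 × 0.11 / 0.010 = 63.1 m/d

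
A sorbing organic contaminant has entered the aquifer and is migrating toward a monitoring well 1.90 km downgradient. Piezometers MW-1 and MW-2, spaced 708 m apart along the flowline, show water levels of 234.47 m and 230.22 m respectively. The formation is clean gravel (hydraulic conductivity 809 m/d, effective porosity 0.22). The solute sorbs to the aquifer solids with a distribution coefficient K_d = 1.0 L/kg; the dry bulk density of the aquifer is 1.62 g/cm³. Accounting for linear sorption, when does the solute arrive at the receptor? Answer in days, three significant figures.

720 days

Hydraulic gradient i = (234.47 − 230.22) / 708 = 4.25 / 708 = 0.006003
Darcy flux q = K·i = 809 × 0.006003 = 4.856 m/d
v = Ki/n = 809·0.006003/0.22 = 22.07 m/d
Retardation R = 1 + ρ_b·K_d/n = 1 + 1.62×1.0/0.22 = 8.364
Contaminant velocity v_c = v/R = 22.07/8.364 = 2.639 m/d
L = 1.90 km = 1900 m
t = L/v_c = 1900/2.639 = 719.9 d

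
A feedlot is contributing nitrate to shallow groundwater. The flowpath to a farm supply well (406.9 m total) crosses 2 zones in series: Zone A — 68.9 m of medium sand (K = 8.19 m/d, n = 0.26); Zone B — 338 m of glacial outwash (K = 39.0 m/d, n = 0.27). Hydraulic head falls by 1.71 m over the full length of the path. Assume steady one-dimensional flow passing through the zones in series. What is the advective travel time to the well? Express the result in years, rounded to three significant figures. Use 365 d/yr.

2.99 years

Continuity: the same q passes through each zone, so ΔH = q·Σ(L_j/K_j) — the zones act as resistances in series.
Σ(L/K) = 68.9/8.19 + 338/39.0 = 8.413 + 8.667 = 17.08 d
q = ΔH / Σ(L/K) = 1.71 / 17.08 = 0.1001 m/d (same in every zone)
Zone A: v = q/n = 0.1001/0.26 = 0.3851 m/d → t_A = 68.9/0.3851 = 178.9 d
Zone B: v = q/n = 0.1001/0.27 = 0.3708 m/d → t_B = 338/0.3708 = 911.5 d
Total t = 178.9 + 911.5 = 1090 d
   = 1090 / 365 = 2.99 yr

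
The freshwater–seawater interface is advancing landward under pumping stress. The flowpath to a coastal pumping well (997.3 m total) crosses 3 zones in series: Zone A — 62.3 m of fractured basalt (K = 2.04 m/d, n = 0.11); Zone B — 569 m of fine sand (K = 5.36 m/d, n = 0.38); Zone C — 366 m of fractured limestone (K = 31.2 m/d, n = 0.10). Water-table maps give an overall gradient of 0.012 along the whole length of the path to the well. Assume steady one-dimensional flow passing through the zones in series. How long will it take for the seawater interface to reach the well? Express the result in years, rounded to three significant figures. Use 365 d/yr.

8.82 years

Steady 1-D flow in series ⇒ the Darcy flux q is identical in every zone and the zone head losses add (resistances L/K in series).
Σ(L/K) = 62.3/2.04 + 569/5.36 + 366/31.2 = 30.54 + 106.2 + 11.73 = 148.4 d
K_eq = L_total / Σ(L/K) = 997.3 / 148.4 = 6.719 m/d
q = K_eq · i = 6.719 × 0.012 = 0.08063 m/d (same in every zone)
Zone A: v = q/n = 0.08063/0.11 = 0.7330 m/d → t_A = 62.3/0.7330 = 84.99 d
Zone B: v = q/n = 0.08063/0.38 = 0.2122 m/d → t_B = 569/0.2122 = 2682 d
Zone C: v = q/n = 0.08063/0.10 = 0.8063 m/d → t_C = 366/0.8063 = 453.9 d
Total t = 84.99 + 2682 + 453.9 = 3221 d
   = 3221 / 365 = 8.82 yr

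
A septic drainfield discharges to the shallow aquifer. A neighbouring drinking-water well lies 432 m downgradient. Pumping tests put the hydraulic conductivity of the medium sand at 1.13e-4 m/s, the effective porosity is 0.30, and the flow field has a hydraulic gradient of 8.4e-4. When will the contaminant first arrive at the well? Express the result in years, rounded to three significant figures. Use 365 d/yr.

K = 1.13e-4 m/s × 86400 s/d = 9.763 m/d
q = Ki = 9.763 × 8.4e-4 = 0.008201 m/d
Seepage velocity v = q / n = 0.008201 / 0.30 = 0.02734 m/d
t = L / v = 432 / 0.02734 = 15800 d
   = 15800 / 365 = 43.3 yr

43.3 years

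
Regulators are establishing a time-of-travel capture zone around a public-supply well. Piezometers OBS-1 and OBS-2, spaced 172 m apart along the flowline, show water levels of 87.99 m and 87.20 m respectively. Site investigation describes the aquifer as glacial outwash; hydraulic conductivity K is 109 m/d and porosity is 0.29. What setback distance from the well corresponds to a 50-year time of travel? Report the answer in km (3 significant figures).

31.5 km

Hydraulic gradient i = (87.99 − 87.20) / 172 = 0.79 / 172 = 0.004593
q = Ki = 109 × 0.004593 = 0.5006 m/d
v_s = q/n_e = 0.5006/0.29 = 1.726 m/d
T = 50 yr × 365 = 18250 d
L = v × T = 1.726 × 18250 = 31510 m
   = 31.5 km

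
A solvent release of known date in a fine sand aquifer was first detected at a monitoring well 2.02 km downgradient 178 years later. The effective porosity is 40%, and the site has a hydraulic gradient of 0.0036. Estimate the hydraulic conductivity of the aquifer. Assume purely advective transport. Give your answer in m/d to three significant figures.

3.45 m/d

t = 178 years = 64970 d
L = 2.02 km = 2020 m
v = L / t = 2020 / 64970 = 0.03109 m/d
K = v · n / i = 0.03109 × 0.40 / 0.0036 = 3.45 m/d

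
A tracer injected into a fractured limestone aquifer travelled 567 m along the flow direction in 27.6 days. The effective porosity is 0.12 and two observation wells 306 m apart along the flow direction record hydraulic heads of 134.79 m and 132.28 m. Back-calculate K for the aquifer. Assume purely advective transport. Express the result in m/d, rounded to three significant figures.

301 m/d

Hydraulic gradient i = (134.79 − 132.28) / 306 = 2.51 / 306 = 0.008203
v = L / t = 567 / 27.6 = 20.54 m/d
K = v · n / i = 20.54 × 0.12 / 0.008203 = 301 m/d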